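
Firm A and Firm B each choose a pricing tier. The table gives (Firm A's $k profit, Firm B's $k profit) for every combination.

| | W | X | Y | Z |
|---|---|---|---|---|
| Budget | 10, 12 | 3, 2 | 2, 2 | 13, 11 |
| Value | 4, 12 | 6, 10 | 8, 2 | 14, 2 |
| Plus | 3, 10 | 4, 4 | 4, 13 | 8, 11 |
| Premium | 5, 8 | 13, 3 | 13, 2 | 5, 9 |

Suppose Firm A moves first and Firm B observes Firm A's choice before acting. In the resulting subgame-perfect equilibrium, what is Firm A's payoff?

10

Firm B best-responds to each possible Firm A move:
- Budget → Firm B plays W (best of 12, 2, 2, 11); Firm A gets 10.
- Value → Firm B plays W (best of 12, 10, 2, 2); Firm A gets 4.
- Plus → Firm B plays Y (best of 10, 4, 13, 11); Firm A gets 4.
- Premium → Firm B plays Z (best of 8, 3, 2, 9); Firm A gets 5.
Firm A's induced payoffs are 10, 4, 4, 5, so Firm A commits to Budget. Subgame-perfect outcome: (Budget, W) with payoffs (10, 12).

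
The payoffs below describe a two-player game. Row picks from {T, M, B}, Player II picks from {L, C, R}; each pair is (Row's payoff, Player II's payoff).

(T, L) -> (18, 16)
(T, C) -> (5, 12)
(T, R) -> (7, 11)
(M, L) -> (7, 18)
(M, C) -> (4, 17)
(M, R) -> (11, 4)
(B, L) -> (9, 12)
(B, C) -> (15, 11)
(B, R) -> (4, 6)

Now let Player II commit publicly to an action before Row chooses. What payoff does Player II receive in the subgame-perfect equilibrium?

16

Row best-responds to each possible Player II move:
- L: Row compares 18, 7, 9 and picks T; Player II would get 16.
- C: Row compares 5, 4, 15 and picks B; Player II would get 11.
- R: Row compares 7, 11, 4 and picks M; Player II would get 4.
Maximizing over 16, 11, 4, Player II chooses L. Subgame-perfect outcome: (T, L) with payoffs (18, 16).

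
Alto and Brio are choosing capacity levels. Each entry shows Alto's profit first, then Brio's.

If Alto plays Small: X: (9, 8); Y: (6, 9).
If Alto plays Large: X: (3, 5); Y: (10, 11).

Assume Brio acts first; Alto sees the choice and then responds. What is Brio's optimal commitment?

Solve by backward induction (Brio leads).
- X: Alto compares 9, 3 and picks Small; Brio would get 8.
- Y: Alto compares 6, 10 and picks Large; Brio would get 11.
Among 8, 11, the best is 11 at Y. Subgame-perfect outcome: (Large, Y) with payoffs (10, 11).

Y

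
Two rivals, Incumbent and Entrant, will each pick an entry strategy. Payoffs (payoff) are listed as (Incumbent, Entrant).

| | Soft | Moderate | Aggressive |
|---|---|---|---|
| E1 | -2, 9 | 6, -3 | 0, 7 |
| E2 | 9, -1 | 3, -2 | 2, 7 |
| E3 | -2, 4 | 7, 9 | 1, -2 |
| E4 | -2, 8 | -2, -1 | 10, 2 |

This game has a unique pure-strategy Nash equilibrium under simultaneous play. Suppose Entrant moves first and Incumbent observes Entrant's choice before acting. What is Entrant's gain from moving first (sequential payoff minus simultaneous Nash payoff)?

0

Solve by backward induction (Entrant leads).
- Soft: BR = E2, leader payoff -1.
- Moderate: BR = E3, leader payoff 9.
- Aggressive: BR = E4, leader payoff 2.
Among -1, 9, 2, the best is 9 at Moderate. Subgame-perfect outcome: (E3, Moderate) with payoffs (7, 9).
For the simultaneous game, intersect best replies.
Incumbent's best replies: Soft→E2; Moderate→E3; Aggressive→E4.
Entrant's best replies: E1→Soft; E2→Aggressive; E3→Moderate; E4→Soft.
The unique mutual best reply is (E3, Moderate), giving (7, 9).
Entrant's commitment gain: 9 − 9 = 0.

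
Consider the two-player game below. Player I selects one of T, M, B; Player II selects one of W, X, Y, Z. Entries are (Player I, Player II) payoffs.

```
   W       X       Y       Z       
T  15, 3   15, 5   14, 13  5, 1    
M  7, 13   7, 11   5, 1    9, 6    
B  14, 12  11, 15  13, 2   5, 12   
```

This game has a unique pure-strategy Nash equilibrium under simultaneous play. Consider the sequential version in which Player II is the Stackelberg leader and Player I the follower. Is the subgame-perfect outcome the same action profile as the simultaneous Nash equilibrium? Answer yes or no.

yes

Solve by backward induction (Player II leads).
- W: BR = T, leader payoff 3.
- X: BR = T, leader payoff 5.
- Y: BR = T, leader payoff 13.
- Z: BR = M, leader payoff 6.
Maximizing over 3, 5, 13, 6, Player II chooses Y. Subgame-perfect outcome: (T, Y) with payoffs (14, 13).
For the simultaneous game, intersect best replies.
Player I's best replies: W→T; X→T; Y→T; Z→M.
Player II's best replies: T→Y; M→W; B→X.
The unique mutual best reply is (T, Y), giving (14, 13).
Sequential outcome (T, Y) coincides with the Nash profile (T, Y).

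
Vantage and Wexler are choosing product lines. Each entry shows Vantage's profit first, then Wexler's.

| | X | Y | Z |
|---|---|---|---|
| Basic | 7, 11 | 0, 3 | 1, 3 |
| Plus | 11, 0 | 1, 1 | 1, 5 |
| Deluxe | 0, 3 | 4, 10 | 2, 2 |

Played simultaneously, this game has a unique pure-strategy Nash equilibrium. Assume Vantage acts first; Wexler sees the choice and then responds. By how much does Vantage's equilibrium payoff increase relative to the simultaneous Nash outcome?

3

Work backward from Wexler's decision.
- Basic → Wexler plays X (best of 11, 3, 3); Vantage gets 7.
- Plus → Wexler plays Z (best of 0, 1, 5); Vantage gets 1.
- Deluxe → Wexler plays Y (best of 3, 10, 2); Vantage gets 4.
Vantage's induced payoffs are 7, 1, 4, so Vantage commits to Basic. Subgame-perfect outcome: (Basic, X) with payoffs (7, 11).
For the simultaneous game, intersect best replies.
Vantage's best replies: X→Plus; Y→Deluxe; Z→Deluxe.
Wexler's best replies: Basic→X; Plus→Z; Deluxe→Y.
The unique mutual best reply is (Deluxe, Y), giving (4, 10).
Vantage's commitment gain: 7 − 4 = 3.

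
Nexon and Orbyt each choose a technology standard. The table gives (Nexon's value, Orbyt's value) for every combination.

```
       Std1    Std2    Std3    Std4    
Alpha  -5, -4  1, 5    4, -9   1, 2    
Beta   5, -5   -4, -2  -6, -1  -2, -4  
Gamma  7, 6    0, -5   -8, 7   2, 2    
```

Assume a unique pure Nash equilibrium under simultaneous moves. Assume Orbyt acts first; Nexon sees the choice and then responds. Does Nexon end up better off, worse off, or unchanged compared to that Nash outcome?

Nexon best-responds to each possible Orbyt move:
- Std1: BR = Gamma, leader payoff 6.
- Std2: BR = Alpha, leader payoff 5.
- Std3: BR = Alpha, leader payoff -9.
- Std4: BR = Gamma, leader payoff 2.
Among 6, 5, -9, 2, the best is 6 at Std1. Subgame-perfect outcome: (Gamma, Std1) with payoffs (7, 6).
Under simultaneous play:
Nexon's best replies: Std1→Gamma; Std2→Alpha; Std3→Alpha; Std4→Gamma.
Orbyt's best replies: Alpha→Std2; Beta→Std3; Gamma→Std3.
The unique mutual best reply is (Alpha, Std2), giving (1, 5).
Nexon earns 7 sequentially versus 1 at the Nash outcome: better off.

better off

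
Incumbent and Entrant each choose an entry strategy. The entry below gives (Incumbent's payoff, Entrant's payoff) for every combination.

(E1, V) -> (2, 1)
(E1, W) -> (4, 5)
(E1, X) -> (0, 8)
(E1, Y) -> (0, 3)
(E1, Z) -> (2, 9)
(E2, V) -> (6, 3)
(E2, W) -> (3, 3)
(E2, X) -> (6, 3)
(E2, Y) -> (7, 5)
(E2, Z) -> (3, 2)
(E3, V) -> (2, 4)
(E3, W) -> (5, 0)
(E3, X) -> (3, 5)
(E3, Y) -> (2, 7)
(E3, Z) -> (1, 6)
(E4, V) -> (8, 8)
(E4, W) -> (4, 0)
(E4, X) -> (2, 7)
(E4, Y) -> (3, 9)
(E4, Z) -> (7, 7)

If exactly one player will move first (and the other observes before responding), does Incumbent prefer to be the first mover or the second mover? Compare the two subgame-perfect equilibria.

second

If Incumbent leads: Entrant's best replies are E1→Z, E2→Y, E3→Y, E4→Y; Incumbent's induced payoffs 2, 7, 2, 3; outcome (E2, Y), payoffs (7, 5).
If Entrant leads: Incumbent's best replies are V→E4, W→E3, X→E2, Y→E2, Z→E4; Entrant's induced payoffs 8, 0, 3, 5, 7; outcome (E4, V), payoffs (8, 8).
Incumbent gets 7 moving first and 8 moving second, so Incumbent prefers to move second.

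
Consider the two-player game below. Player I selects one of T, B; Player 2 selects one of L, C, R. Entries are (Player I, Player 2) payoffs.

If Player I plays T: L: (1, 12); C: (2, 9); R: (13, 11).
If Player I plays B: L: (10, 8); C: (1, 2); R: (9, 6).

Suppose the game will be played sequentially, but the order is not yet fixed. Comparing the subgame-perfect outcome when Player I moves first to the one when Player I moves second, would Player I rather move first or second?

second

If Player I leads: Player 2's best replies are T→L, B→L; Player I's induced payoffs 1, 10; outcome (B, L), payoffs (10, 8).
If Player 2 leads: Player I's best replies are L→B, C→T, R→T; Player 2's induced payoffs 8, 9, 11; outcome (T, R), payoffs (13, 11).
Player I gets 10 moving first and 13 moving second, so Player I prefers to move second.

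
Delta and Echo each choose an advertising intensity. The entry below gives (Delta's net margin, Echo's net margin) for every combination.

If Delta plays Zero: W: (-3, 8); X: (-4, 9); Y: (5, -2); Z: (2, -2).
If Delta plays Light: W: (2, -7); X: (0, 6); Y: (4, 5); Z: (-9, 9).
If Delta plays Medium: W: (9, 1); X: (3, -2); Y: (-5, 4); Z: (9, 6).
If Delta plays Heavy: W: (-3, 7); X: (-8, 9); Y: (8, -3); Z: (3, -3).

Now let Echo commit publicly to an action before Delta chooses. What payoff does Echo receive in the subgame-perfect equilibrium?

Backward induction with Echo moving first.
- W: Delta compares -3, 2, 9, -3 and picks Medium; Echo would get 1.
- X: Delta compares -4, 0, 3, -8 and picks Medium; Echo would get -2.
- Y: Delta compares 5, 4, -5, 8 and picks Heavy; Echo would get -3.
- Z: Delta compares 2, -9, 9, 3 and picks Medium; Echo would get 6.
Echo's induced payoffs are 1, -2, -3, 6, so Echo commits to Z. Subgame-perfect outcome: (Medium, Z) with payoffs (9, 6).

6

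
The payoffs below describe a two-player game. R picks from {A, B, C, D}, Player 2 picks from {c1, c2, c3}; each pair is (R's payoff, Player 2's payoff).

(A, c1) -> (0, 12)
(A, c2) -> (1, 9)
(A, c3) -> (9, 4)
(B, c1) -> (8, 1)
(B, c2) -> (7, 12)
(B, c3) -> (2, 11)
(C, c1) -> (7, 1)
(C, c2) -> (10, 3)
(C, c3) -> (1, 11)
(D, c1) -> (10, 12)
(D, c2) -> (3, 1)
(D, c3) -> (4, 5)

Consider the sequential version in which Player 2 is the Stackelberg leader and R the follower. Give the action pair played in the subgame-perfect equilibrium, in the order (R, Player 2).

Solve by backward induction (Player 2 leads).
- c1 → R plays D (best of 0, 8, 7, 10); Player 2 gets 12.
- c2 → R plays C (best of 1, 7, 10, 3); Player 2 gets 3.
- c3 → R plays A (best of 9, 2, 1, 4); Player 2 gets 4.
Among 12, 3, 4, the best is 12 at c1. Subgame-perfect outcome: (D, c1) with payoffs (10, 12).

(D, c1)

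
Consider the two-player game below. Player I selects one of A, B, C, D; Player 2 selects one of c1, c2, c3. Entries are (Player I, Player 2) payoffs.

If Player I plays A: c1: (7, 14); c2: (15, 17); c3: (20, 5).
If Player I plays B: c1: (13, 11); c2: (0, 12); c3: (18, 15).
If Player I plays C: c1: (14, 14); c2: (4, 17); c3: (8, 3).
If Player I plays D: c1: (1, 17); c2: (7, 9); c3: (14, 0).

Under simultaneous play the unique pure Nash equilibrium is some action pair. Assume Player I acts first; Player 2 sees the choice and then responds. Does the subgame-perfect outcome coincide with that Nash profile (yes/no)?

Player 2 best-responds to each possible Player I move:
- A → Player 2 plays c2 (best of 14, 17, 5); Player I gets 15.
- B → Player 2 plays c3 (best of 11, 12, 15); Player I gets 18.
- C → Player 2 plays c2 (best of 14, 17, 3); Player I gets 4.
- D → Player 2 plays c1 (best of 17, 9, 0); Player I gets 1.
Player I's induced payoffs are 15, 18, 4, 1, so Player I commits to B. Subgame-perfect outcome: (B, c3) with payoffs (18, 15).
Now find the simultaneous Nash equilibrium.
Player I's best replies: c1→C; c2→A; c3→A.
Player 2's best replies: A→c2; B→c3; C→c2; D→c1.
The unique mutual best reply is (A, c2), giving (15, 17).
Sequential outcome (B, c3) differs from the Nash profile (A, c2).

no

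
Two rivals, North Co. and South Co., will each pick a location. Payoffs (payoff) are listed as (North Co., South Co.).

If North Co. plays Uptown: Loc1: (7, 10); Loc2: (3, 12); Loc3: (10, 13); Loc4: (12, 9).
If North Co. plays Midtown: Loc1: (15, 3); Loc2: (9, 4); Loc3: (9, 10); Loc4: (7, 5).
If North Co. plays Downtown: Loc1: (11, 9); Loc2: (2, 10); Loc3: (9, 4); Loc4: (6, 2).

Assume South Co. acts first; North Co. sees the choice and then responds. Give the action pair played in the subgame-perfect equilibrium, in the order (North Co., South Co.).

(Uptown, Loc3)

Backward induction with South Co. moving first.
- Loc1: BR = Midtown, leader payoff 3.
- Loc2: BR = Midtown, leader payoff 4.
- Loc3: BR = Uptown, leader payoff 13.
- Loc4: BR = Uptown, leader payoff 9.
Among 3, 4, 13, 9, the best is 13 at Loc3. Subgame-perfect outcome: (Uptown, Loc3) with payoffs (10, 13).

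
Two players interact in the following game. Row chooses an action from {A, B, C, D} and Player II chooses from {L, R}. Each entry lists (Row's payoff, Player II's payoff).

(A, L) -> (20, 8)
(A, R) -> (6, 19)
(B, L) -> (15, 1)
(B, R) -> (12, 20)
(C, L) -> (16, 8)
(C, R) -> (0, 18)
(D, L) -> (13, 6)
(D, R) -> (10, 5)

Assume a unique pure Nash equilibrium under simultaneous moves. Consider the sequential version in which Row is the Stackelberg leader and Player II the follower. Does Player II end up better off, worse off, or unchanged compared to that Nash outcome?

Player II best-responds to each possible Row move:
- A: Player II compares 8, 19 and picks R; Row would get 6.
- B: Player II compares 1, 20 and picks R; Row would get 12.
- C: Player II compares 8, 18 and picks R; Row would get 0.
- D: Player II compares 6, 5 and picks L; Row would get 13.
Row's induced payoffs are 6, 12, 0, 13, so Row commits to D. Subgame-perfect outcome: (D, L) with payoffs (13, 6).
For the simultaneous game, intersect best replies.
Row's best replies: L→A; R→B.
Player II's best replies: A→R; B→R; C→R; D→L.
The unique mutual best reply is (B, R), giving (12, 20).
Player II earns 6 sequentially versus 20 at the Nash outcome: worse off.

worse off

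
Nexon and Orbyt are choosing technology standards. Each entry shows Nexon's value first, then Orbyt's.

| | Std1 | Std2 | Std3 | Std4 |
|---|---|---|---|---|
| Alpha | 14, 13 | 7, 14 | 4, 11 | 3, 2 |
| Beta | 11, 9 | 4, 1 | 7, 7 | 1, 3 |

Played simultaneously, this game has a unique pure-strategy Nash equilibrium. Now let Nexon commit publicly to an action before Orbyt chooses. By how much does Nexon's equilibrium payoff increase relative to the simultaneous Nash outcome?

4

Solve by backward induction (Nexon leads).
- Alpha: Orbyt compares 13, 14, 11, 2 and picks Std2; Nexon would get 7.
- Beta: Orbyt compares 9, 1, 7, 3 and picks Std1; Nexon would get 11.
Maximizing over 7, 11, Nexon chooses Beta. Subgame-perfect outcome: (Beta, Std1) with payoffs (11, 9).
For the simultaneous game, intersect best replies.
Nexon's best replies: Std1→Alpha; Std2→Alpha; Std3→Beta; Std4→Alpha.
Orbyt's best replies: Alpha→Std2; Beta→Std1.
Only (Alpha, Std2) has each player best-responding; Nash payoffs (7, 14).
Nexon's commitment gain: 11 − 7 = 4.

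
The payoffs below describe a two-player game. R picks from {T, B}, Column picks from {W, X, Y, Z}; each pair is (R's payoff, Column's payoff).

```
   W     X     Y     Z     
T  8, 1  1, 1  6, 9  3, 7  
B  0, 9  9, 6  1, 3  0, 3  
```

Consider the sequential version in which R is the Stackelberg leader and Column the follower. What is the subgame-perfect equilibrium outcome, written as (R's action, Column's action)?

Work backward from Column's decision.
- T → Column plays Y (best of 1, 1, 9, 7); R gets 6.
- B → Column plays W (best of 9, 6, 3, 3); R gets 0.
R's induced payoffs are 6, 0, so R commits to T. Subgame-perfect outcome: (T, Y) with payoffs (6, 9).

(T, Y)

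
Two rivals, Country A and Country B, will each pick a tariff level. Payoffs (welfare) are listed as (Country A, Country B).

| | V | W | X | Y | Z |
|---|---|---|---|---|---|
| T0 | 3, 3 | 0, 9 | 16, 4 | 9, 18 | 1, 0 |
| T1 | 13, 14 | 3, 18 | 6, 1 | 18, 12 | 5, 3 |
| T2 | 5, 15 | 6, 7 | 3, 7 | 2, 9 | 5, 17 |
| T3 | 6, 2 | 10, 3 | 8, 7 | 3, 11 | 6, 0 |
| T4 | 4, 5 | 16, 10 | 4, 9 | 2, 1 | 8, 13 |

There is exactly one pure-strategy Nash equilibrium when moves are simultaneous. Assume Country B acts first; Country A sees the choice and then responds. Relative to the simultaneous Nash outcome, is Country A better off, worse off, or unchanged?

better off

Country A best-responds to each possible Country B move:
- V: BR = T1, leader payoff 14.
- W: BR = T4, leader payoff 10.
- X: BR = T0, leader payoff 4.
- Y: BR = T1, leader payoff 12.
- Z: BR = T4, leader payoff 13.
Maximizing over 14, 10, 4, 12, 13, Country B chooses V. Subgame-perfect outcome: (T1, V) with payoffs (13, 14).
Now find the simultaneous Nash equilibrium.
Country A's best replies: V→T1; W→T4; X→T0; Y→T1; Z→T4.
Country B's best replies: T0→Y; T1→W; T2→Z; T3→Y; T4→Z.
The unique mutual best reply is (T4, Z), giving (8, 13).
Country A earns 13 sequentially versus 8 at the Nash outcome: better off.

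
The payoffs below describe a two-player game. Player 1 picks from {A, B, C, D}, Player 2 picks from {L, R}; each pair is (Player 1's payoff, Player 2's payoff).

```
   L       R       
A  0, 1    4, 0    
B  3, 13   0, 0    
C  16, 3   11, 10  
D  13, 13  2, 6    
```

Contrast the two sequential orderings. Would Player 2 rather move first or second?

If Player 1 leads: Player 2's best replies are A→L, B→L, C→R, D→L; Player 1's induced payoffs 0, 3, 11, 13; outcome (D, L), payoffs (13, 13).
If Player 2 leads: Player 1's best replies are L→C, R→C; Player 2's induced payoffs 3, 10; outcome (C, R), payoffs (11, 10).
Player 2 gets 10 moving first and 13 moving second, so Player 2 prefers to move second.

second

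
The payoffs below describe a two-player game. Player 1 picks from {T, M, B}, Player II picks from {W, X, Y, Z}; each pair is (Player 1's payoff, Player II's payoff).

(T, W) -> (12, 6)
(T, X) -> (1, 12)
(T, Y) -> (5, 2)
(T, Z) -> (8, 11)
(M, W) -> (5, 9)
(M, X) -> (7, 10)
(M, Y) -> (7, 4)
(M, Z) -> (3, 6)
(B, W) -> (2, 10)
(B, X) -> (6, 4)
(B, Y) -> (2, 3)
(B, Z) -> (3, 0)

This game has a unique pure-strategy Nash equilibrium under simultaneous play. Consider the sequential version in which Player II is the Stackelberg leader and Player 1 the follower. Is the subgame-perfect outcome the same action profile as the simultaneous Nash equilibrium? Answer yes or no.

Player 1 best-responds to each possible Player II move:
- W → Player 1 plays T (best of 12, 5, 2); Player II gets 6.
- X → Player 1 plays M (best of 1, 7, 6); Player II gets 10.
- Y → Player 1 plays M (best of 5, 7, 2); Player II gets 4.
- Z → Player 1 plays T (best of 8, 3, 3); Player II gets 11.
Maximizing over 6, 10, 4, 11, Player II chooses Z. Subgame-perfect outcome: (T, Z) with payoffs (8, 11).
For the simultaneous game, intersect best replies.
Player 1's best replies: W→T; X→M; Y→M; Z→T.
Player II's best replies: T→X; M→X; B→W.
Only (M, X) has each player best-responding; Nash payoffs (7, 10).
Sequential outcome (T, Z) differs from the Nash profile (M, X).

no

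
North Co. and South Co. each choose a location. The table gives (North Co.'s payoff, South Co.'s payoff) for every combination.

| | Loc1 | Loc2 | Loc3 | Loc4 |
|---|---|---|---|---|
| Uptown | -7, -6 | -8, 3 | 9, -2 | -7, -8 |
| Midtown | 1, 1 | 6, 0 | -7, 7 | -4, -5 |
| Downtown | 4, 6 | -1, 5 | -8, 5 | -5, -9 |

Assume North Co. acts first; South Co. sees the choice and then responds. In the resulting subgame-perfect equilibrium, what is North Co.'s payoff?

4

South Co. best-responds to each possible North Co. move:
- Uptown → South Co. plays Loc2 (best of -6, 3, -2, -8); North Co. gets -8.
- Midtown → South Co. plays Loc3 (best of 1, 0, 7, -5); North Co. gets -7.
- Downtown → South Co. plays Loc1 (best of 6, 5, 5, -9); North Co. gets 4.
Among -8, -7, 4, the best is 4 at Downtown. Subgame-perfect outcome: (Downtown, Loc1) with payoffs (4, 6).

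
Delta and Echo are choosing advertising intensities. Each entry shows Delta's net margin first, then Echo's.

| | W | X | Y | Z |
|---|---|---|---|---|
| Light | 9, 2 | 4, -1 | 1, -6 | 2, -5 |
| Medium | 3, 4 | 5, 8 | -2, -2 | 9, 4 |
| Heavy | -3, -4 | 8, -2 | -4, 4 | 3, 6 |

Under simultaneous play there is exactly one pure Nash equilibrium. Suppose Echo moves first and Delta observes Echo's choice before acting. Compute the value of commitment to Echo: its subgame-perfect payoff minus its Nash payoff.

2

Delta best-responds to each possible Echo move:
- W: Delta compares 9, 3, -3 and picks Light; Echo would get 2.
- X: Delta compares 4, 5, 8 and picks Heavy; Echo would get -2.
- Y: Delta compares 1, -2, -4 and picks Light; Echo would get -6.
- Z: Delta compares 2, 9, 3 and picks Medium; Echo would get 4.
Maximizing over 2, -2, -6, 4, Echo chooses Z. Subgame-perfect outcome: (Medium, Z) with payoffs (9, 4).
For the simultaneous game, intersect best replies.
Delta's best replies: W→Light; X→Heavy; Y→Light; Z→Medium.
Echo's best replies: Light→W; Medium→X; Heavy→Z.
The unique mutual best reply is (Light, W), giving (9, 2).
Echo's commitment gain: 4 − 2 = 2.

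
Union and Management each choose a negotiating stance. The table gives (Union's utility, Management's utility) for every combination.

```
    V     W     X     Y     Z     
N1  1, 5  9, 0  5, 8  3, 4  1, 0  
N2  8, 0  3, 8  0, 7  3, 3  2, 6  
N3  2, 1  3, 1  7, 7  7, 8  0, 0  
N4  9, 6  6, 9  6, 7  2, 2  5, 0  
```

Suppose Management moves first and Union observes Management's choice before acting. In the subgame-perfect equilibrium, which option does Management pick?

Y

Backward induction with Management moving first.
- V: BR = N4, leader payoff 6.
- W: BR = N1, leader payoff 0.
- X: BR = N3, leader payoff 7.
- Y: BR = N3, leader payoff 8.
- Z: BR = N4, leader payoff 0.
Among 6, 0, 7, 8, 0, the best is 8 at Y. Subgame-perfect outcome: (N3, Y) with payoffs (7, 8).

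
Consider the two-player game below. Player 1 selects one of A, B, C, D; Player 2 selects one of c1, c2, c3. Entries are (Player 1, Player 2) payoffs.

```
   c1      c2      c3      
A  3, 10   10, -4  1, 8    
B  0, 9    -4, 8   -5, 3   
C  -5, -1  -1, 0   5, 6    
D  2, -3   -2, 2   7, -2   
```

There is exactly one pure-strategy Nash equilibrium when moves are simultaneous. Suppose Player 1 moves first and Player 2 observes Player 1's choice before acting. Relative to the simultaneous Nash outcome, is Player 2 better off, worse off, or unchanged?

worse off

Backward induction with Player 1 moving first.
- A: Player 2 compares 10, -4, 8 and picks c1; Player 1 would get 3.
- B: Player 2 compares 9, 8, 3 and picks c1; Player 1 would get 0.
- C: Player 2 compares -1, 0, 6 and picks c3; Player 1 would get 5.
- D: Player 2 compares -3, 2, -2 and picks c2; Player 1 would get -2.
Maximizing over 3, 0, 5, -2, Player 1 chooses C. Subgame-perfect outcome: (C, c3) with payoffs (5, 6).
Under simultaneous play:
Player 1's best replies: c1→A; c2→A; c3→D.
Player 2's best replies: A→c1; B→c1; C→c3; D→c2.
The unique mutual best reply is (A, c1), giving (3, 10).
Player 2 earns 6 sequentially versus 10 at the Nash outcome: worse off.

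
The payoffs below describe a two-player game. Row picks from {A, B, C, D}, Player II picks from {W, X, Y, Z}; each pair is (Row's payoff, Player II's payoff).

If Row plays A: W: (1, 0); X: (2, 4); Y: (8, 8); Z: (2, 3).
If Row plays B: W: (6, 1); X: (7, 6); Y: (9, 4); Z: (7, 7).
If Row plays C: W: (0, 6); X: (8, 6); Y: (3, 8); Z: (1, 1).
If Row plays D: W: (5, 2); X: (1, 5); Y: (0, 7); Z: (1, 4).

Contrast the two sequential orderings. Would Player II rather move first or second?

If Row leads: Player II's best replies are A→Y, B→Z, C→Y, D→Y; Row's induced payoffs 8, 7, 3, 0; outcome (A, Y), payoffs (8, 8).
If Player II leads: Row's best replies are W→B, X→C, Y→B, Z→B; Player II's induced payoffs 1, 6, 4, 7; outcome (B, Z), payoffs (7, 7).
Player II gets 7 moving first and 8 moving second, so Player II prefers to move second.

second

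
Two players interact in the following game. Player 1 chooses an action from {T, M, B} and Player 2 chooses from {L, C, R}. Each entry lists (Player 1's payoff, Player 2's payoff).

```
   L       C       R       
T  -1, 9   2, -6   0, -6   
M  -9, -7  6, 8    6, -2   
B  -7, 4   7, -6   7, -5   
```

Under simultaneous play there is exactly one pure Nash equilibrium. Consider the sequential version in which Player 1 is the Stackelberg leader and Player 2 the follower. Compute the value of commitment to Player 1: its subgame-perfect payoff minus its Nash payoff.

Backward induction with Player 1 moving first.
- T: Player 2 compares 9, -6, -6 and picks L; Player 1 would get -1.
- M: Player 2 compares -7, 8, -2 and picks C; Player 1 would get 6.
- B: Player 2 compares 4, -6, -5 and picks L; Player 1 would get -7.
Player 1's induced payoffs are -1, 6, -7, so Player 1 commits to M. Subgame-perfect outcome: (M, C) with payoffs (6, 8).
Now find the simultaneous Nash equilibrium.
Player 1's best replies: L→T; C→B; R→B.
Player 2's best replies: T→L; M→C; B→L.
The unique mutual best reply is (T, L), giving (-1, 9).
Player 1's commitment gain: 6 − -1 = 7.

7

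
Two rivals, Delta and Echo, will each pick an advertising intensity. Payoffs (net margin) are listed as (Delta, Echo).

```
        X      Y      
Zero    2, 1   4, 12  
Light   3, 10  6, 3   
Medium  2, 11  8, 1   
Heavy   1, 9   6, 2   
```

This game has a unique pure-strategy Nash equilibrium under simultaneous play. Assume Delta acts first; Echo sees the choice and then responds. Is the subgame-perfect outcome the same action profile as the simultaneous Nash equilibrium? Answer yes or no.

Backward induction with Delta moving first.
- Zero: Echo compares 1, 12 and picks Y; Delta would get 4.
- Light: Echo compares 10, 3 and picks X; Delta would get 3.
- Medium: Echo compares 11, 1 and picks X; Delta would get 2.
- Heavy: Echo compares 9, 2 and picks X; Delta would get 1.
Delta's induced payoffs are 4, 3, 2, 1, so Delta commits to Zero. Subgame-perfect outcome: (Zero, Y) with payoffs (4, 12).
Now find the simultaneous Nash equilibrium.
Delta's best replies: X→Light; Y→Medium.
Echo's best replies: Zero→Y; Light→X; Medium→X; Heavy→X.
Only (Light, X) has each player best-responding; Nash payoffs (3, 10).
Sequential outcome (Zero, Y) differs from the Nash profile (Light, X).

no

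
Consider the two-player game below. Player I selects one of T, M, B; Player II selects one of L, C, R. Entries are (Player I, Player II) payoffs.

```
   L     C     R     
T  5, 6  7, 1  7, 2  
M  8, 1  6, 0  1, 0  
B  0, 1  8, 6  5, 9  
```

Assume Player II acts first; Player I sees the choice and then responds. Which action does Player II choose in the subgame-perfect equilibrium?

C

Solve by backward induction (Player II leads).
- L → Player I plays M (best of 5, 8, 0); Player II gets 1.
- C → Player I plays B (best of 7, 6, 8); Player II gets 6.
- R → Player I plays T (best of 7, 1, 5); Player II gets 2.
Maximizing over 1, 6, 2, Player II chooses C. Subgame-perfect outcome: (B, C) with payoffs (8, 6).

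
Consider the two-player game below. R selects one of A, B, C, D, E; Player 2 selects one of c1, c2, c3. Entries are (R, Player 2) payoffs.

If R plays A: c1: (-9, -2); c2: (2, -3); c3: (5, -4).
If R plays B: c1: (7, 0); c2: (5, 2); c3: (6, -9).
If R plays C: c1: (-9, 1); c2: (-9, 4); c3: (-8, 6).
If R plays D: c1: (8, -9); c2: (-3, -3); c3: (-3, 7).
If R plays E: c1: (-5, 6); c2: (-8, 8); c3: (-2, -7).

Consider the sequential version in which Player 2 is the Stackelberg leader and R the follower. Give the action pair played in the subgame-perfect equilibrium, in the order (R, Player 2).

Backward induction with Player 2 moving first.
- c1: BR = D, leader payoff -9.
- c2: BR = B, leader payoff 2.
- c3: BR = B, leader payoff -9.
Among -9, 2, -9, the best is 2 at c2. Subgame-perfect outcome: (B, c2) with payoffs (5, 2).

(B, c2)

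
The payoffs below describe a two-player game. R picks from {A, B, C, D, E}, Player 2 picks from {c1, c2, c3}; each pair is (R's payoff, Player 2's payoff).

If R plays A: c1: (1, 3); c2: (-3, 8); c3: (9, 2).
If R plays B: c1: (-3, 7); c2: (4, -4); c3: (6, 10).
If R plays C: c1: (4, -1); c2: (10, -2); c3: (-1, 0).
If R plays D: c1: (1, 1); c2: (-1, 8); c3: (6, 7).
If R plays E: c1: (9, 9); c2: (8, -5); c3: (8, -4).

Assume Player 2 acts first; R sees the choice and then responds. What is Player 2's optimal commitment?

Work backward from R's decision.
- c1: R compares 1, -3, 4, 1, 9 and picks E; Player 2 would get 9.
- c2: R compares -3, 4, 10, -1, 8 and picks C; Player 2 would get -2.
- c3: R compares 9, 6, -1, 6, 8 and picks A; Player 2 would get 2.
Player 2's induced payoffs are 9, -2, 2, so Player 2 commits to c1. Subgame-perfect outcome: (E, c1) with payoffs (9, 9).

c1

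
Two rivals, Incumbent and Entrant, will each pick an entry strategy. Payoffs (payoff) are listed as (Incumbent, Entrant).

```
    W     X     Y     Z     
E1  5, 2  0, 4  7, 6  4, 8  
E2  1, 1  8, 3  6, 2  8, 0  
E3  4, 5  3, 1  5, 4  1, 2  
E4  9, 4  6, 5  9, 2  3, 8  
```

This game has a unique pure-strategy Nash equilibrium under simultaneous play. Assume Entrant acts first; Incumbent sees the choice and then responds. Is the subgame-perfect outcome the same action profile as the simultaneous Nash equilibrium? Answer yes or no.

no

Backward induction with Entrant moving first.
- W → Incumbent plays E4 (best of 5, 1, 4, 9); Entrant gets 4.
- X → Incumbent plays E2 (best of 0, 8, 3, 6); Entrant gets 3.
- Y → Incumbent plays E4 (best of 7, 6, 5, 9); Entrant gets 2.
- Z → Incumbent plays E2 (best of 4, 8, 1, 3); Entrant gets 0.
Among 4, 3, 2, 0, the best is 4 at W. Subgame-perfect outcome: (E4, W) with payoffs (9, 4).
For the simultaneous game, intersect best replies.
Incumbent's best replies: W→E4; X→E2; Y→E4; Z→E2.
Entrant's best replies: E1→Z; E2→X; E3→W; E4→Z.
The unique mutual best reply is (E2, X), giving (8, 3).
Sequential outcome (E4, W) differs from the Nash profile (E2, X).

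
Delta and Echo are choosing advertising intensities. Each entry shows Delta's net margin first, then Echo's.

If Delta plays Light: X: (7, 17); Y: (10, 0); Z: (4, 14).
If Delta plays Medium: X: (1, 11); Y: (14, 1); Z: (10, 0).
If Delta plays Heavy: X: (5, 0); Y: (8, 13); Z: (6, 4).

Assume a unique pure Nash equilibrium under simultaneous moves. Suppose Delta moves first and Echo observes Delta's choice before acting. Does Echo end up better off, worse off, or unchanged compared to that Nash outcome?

Backward induction with Delta moving first.
- Light: Echo compares 17, 0, 14 and picks X; Delta would get 7.
- Medium: Echo compares 11, 1, 0 and picks X; Delta would get 1.
- Heavy: Echo compares 0, 13, 4 and picks Y; Delta would get 8.
Among 7, 1, 8, the best is 8 at Heavy. Subgame-perfect outcome: (Heavy, Y) with payoffs (8, 13).
For the simultaneous game, intersect best replies.
Delta's best replies: X→Light; Y→Medium; Z→Medium.
Echo's best replies: Light→X; Medium→X; Heavy→Y.
Only (Light, X) has each player best-responding; Nash payoffs (7, 17).
Echo earns 13 sequentially versus 17 at the Nash outcome: worse off.

worse off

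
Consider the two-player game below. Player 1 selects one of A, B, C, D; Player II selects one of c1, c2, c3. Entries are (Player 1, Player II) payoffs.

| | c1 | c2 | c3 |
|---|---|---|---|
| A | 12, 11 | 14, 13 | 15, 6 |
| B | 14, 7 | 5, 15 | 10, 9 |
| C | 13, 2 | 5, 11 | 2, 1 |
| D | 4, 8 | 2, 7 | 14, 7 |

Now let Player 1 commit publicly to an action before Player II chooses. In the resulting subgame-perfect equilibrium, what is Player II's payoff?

Work backward from Player II's decision.
- A: Player II compares 11, 13, 6 and picks c2; Player 1 would get 14.
- B: Player II compares 7, 15, 9 and picks c2; Player 1 would get 5.
- C: Player II compares 2, 11, 1 and picks c2; Player 1 would get 5.
- D: Player II compares 8, 7, 7 and picks c1; Player 1 would get 4.
Among 14, 5, 5, 4, the best is 14 at A. Subgame-perfect outcome: (A, c2) with payoffs (14, 13).

13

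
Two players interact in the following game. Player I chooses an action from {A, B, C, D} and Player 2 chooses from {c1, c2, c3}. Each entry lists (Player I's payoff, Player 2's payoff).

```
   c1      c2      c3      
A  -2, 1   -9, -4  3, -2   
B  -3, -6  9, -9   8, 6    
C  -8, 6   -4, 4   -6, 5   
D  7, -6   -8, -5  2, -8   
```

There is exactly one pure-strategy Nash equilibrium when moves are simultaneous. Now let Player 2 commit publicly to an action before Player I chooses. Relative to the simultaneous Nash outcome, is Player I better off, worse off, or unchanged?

Solve by backward induction (Player 2 leads).
- c1: Player I compares -2, -3, -8, 7 and picks D; Player 2 would get -6.
- c2: Player I compares -9, 9, -4, -8 and picks B; Player 2 would get -9.
- c3: Player I compares 3, 8, -6, 2 and picks B; Player 2 would get 6.
Player 2's induced payoffs are -6, -9, 6, so Player 2 commits to c3. Subgame-perfect outcome: (B, c3) with payoffs (8, 6).
Now find the simultaneous Nash equilibrium.
Player I's best replies: c1→D; c2→B; c3→B.
Player 2's best replies: A→c1; B→c3; C→c1; D→c2.
Only (B, c3) has each player best-responding; Nash payoffs (8, 6).
Player I earns 8 sequentially versus 8 at the Nash outcome: unchanged.

unchanged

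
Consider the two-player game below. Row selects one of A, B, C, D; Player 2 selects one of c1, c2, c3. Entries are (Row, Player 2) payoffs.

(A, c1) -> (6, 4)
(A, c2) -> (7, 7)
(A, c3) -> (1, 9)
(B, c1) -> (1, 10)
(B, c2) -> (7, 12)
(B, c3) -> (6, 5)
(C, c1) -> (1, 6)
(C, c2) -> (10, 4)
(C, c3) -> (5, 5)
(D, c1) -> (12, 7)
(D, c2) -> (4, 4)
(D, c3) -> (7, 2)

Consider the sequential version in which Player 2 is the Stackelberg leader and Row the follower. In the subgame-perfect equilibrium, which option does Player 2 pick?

c1

Work backward from Row's decision.
- c1 → Row plays D (best of 6, 1, 1, 12); Player 2 gets 7.
- c2 → Row plays C (best of 7, 7, 10, 4); Player 2 gets 4.
- c3 → Row plays D (best of 1, 6, 5, 7); Player 2 gets 2.
Maximizing over 7, 4, 2, Player 2 chooses c1. Subgame-perfect outcome: (D, c1) with payoffs (12, 7).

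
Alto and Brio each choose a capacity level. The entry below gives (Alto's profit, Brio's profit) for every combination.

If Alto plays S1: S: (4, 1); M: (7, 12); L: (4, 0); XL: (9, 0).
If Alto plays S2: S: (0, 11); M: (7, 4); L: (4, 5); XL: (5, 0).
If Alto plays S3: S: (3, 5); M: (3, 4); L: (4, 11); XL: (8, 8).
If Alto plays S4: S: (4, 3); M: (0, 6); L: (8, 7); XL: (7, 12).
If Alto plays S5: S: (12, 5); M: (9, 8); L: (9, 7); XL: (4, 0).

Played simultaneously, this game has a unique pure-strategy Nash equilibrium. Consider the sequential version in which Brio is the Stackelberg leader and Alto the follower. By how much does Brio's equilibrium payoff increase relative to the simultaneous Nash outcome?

0

Alto best-responds to each possible Brio move:
- S: Alto compares 4, 0, 3, 4, 12 and picks S5; Brio would get 5.
- M: Alto compares 7, 7, 3, 0, 9 and picks S5; Brio would get 8.
- L: Alto compares 4, 4, 4, 8, 9 and picks S5; Brio would get 7.
- XL: Alto compares 9, 5, 8, 7, 4 and picks S1; Brio would get 0.
Brio's induced payoffs are 5, 8, 7, 0, so Brio commits to M. Subgame-perfect outcome: (S5, M) with payoffs (9, 8).
Under simultaneous play:
Alto's best replies: S→S5; M→S5; L→S5; XL→S1.
Brio's best replies: S1→M; S2→S; S3→L; S4→XL; S5→M.
The unique mutual best reply is (S5, M), giving (9, 8).
Brio's commitment gain: 8 − 8 = 0.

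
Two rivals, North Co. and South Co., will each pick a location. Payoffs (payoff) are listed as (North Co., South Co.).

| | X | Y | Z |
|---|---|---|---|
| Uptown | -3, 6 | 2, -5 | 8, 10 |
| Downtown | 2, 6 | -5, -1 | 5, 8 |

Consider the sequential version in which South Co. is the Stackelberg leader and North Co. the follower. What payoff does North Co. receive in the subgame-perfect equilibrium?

Solve by backward induction (South Co. leads).
- X: North Co. compares -3, 2 and picks Downtown; South Co. would get 6.
- Y: North Co. compares 2, -5 and picks Uptown; South Co. would get -5.
- Z: North Co. compares 8, 5 and picks Uptown; South Co. would get 10.
Among 6, -5, 10, the best is 10 at Z. Subgame-perfect outcome: (Uptown, Z) with payoffs (8, 10).

8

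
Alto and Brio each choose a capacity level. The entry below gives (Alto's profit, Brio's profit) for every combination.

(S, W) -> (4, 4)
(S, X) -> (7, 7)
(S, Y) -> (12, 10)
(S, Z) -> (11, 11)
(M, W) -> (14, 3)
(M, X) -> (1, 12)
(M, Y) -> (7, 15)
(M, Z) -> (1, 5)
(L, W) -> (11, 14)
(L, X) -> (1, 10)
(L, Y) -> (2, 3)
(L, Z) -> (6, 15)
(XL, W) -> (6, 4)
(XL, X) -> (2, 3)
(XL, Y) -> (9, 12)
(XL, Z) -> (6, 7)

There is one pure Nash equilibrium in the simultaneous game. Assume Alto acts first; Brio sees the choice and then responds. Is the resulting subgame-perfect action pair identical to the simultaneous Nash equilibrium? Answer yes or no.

yes

Backward induction with Alto moving first.
- S: BR = Z, leader payoff 11.
- M: BR = Y, leader payoff 7.
- L: BR = Z, leader payoff 6.
- XL: BR = Y, leader payoff 9.
Among 11, 7, 6, 9, the best is 11 at S. Subgame-perfect outcome: (S, Z) with payoffs (11, 11).
For the simultaneous game, intersect best replies.
Alto's best replies: W→M; X→S; Y→S; Z→S.
Brio's best replies: S→Z; M→Y; L→Z; XL→Y.
The unique mutual best reply is (S, Z), giving (11, 11).
Sequential outcome (S, Z) coincides with the Nash profile (S, Z).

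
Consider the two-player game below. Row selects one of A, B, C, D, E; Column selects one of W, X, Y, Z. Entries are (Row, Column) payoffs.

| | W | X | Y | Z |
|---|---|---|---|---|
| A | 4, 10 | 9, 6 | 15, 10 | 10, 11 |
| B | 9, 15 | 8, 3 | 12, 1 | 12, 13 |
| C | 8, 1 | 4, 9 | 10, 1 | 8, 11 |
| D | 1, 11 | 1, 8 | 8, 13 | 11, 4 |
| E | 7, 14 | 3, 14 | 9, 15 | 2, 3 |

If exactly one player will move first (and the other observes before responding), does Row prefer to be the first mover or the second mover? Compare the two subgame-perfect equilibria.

If Row leads: Column's best replies are A→Z, B→W, C→Z, D→Y, E→Y; Row's induced payoffs 10, 9, 8, 8, 9; outcome (A, Z), payoffs (10, 11).
If Column leads: Row's best replies are W→B, X→A, Y→A, Z→B; Column's induced payoffs 15, 6, 10, 13; outcome (B, W), payoffs (9, 15).
Row gets 10 moving first and 9 moving second, so Row prefers to move first.

first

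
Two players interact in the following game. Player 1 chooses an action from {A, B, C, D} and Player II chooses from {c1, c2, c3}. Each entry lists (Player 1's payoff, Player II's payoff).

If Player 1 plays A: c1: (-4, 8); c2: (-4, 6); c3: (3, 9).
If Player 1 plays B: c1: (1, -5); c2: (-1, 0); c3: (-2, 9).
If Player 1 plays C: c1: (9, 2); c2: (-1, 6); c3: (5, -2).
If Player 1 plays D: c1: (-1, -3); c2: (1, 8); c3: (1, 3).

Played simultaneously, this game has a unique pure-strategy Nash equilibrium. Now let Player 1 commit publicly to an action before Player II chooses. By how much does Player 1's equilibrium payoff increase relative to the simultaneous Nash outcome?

2

Player II best-responds to each possible Player 1 move:
- A: Player II compares 8, 6, 9 and picks c3; Player 1 would get 3.
- B: Player II compares -5, 0, 9 and picks c3; Player 1 would get -2.
- C: Player II compares 2, 6, -2 and picks c2; Player 1 would get -1.
- D: Player II compares -3, 8, 3 and picks c2; Player 1 would get 1.
Among 3, -2, -1, 1, the best is 3 at A. Subgame-perfect outcome: (A, c3) with payoffs (3, 9).
Now find the simultaneous Nash equilibrium.
Player 1's best replies: c1→C; c2→D; c3→C.
Player II's best replies: A→c3; B→c3; C→c2; D→c2.
Only (D, c2) has each player best-responding; Nash payoffs (1, 8).
Player 1's commitment gain: 3 − 1 = 2.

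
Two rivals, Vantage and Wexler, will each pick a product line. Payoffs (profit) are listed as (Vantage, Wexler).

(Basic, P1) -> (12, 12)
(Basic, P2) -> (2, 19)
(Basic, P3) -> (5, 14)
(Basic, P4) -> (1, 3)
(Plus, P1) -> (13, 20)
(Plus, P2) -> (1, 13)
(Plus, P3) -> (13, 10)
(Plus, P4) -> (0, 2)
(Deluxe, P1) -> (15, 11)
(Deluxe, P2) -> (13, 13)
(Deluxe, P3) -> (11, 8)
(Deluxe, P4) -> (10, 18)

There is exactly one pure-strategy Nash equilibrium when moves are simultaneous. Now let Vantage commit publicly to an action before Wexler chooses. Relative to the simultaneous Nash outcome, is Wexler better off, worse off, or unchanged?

better off

Backward induction with Vantage moving first.
- Basic: BR = P2, leader payoff 2.
- Plus: BR = P1, leader payoff 13.
- Deluxe: BR = P4, leader payoff 10.
Vantage's induced payoffs are 2, 13, 10, so Vantage commits to Plus. Subgame-perfect outcome: (Plus, P1) with payoffs (13, 20).
For the simultaneous game, intersect best replies.
Vantage's best replies: P1→Deluxe; P2→Deluxe; P3→Plus; P4→Deluxe.
Wexler's best replies: Basic→P2; Plus→P1; Deluxe→P4.
The unique mutual best reply is (Deluxe, P4), giving (10, 18).
Wexler earns 20 sequentially versus 18 at the Nash outcome: better off.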